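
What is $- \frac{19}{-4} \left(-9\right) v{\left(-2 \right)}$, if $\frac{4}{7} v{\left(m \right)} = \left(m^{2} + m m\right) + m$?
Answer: $- \frac{3591}{8} \approx -448.88$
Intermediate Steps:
$v{\left(m \right)} = \frac{7 m^{2}}{2} + \frac{7 m}{4}$ ($v{\left(m \right)} = \frac{7 \left(\left(m^{2} + m m\right) + m\right)}{4} = \frac{7 \left(\left(m^{2} + m^{2}\right) + m\right)}{4} = \frac{7 \left(2 m^{2} + m\right)}{4} = \frac{7 \left(m + 2 m^{2}\right)}{4} = \frac{7 m^{2}}{2} + \frac{7 m}{4}$)
$- \frac{19}{-4} \left(-9\right) v{\left(-2 \right)} = - \frac{19}{-4} \left(-9\right) \frac{7}{4} \left(-2\right) \left(1 + 2 \left(-2\right)\right) = \left(-19\right) \left(- \frac{1}{4}\right) \left(-9\right) \frac{7}{4} \left(-2\right) \left(1 - 4\right) = \frac{19}{4} \left(-9\right) \frac{7}{4} \left(-2\right) \left(-3\right) = \left(- \frac{171}{4}\right) \frac{21}{2} = - \frac{3591}{8}$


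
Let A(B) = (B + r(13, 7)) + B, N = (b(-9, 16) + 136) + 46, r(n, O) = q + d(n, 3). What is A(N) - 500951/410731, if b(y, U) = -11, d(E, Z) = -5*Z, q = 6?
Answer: 136272472/410731 ≈ 331.78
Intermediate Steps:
r(n, O) = -9 (r(n, O) = 6 - 5*3 = 6 - 15 = -9)
N = 171 (N = (-11 + 136) + 46 = 125 + 46 = 171)
A(B) = -9 + 2*B (A(B) = (B - 9) + B = (-9 + B) + B = -9 + 2*B)
A(N) - 500951/410731 = (-9 + 2*171) - 500951/410731 = (-9 + 342) - 500951/410731 = 333 - 1*500951/410731 = 333 - 500951/410731 = 136272472/410731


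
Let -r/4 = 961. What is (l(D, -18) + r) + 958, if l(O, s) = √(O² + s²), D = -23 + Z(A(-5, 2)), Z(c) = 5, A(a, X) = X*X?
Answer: -2886 + 18*√2 ≈ -2860.5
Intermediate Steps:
r = -3844 (r = -4*961 = -3844)
A(a, X) = X²
D = -18 (D = -23 + 5 = -18)
(l(D, -18) + r) + 958 = (√((-18)² + (-18)²) - 3844) + 958 = (√(324 + 324) - 3844) + 958 = (√648 - 3844) + 958 = (18*√2 - 3844) + 958 = (-3844 + 18*√2) + 958 = -2886 + 18*√2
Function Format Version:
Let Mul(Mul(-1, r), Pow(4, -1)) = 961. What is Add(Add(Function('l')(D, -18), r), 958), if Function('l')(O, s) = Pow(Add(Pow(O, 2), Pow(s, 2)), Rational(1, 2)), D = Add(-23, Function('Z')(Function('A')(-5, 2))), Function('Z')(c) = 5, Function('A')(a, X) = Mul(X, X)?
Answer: Add(-2886, Mul(18, Pow(2, Rational(1, 2)))) ≈ -2860.5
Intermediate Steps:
r = -3844 (r = Mul(-4, 961) = -3844)
Function('A')(a, X) = Pow(X, 2)
D = -18 (D = Add(-23, 5) = -18)
Add(Add(Function('l')(D, -18), r), 958) = Add(Add(Pow(Add(Pow(-18, 2), Pow(-18, 2)), Rational(1, 2)), -3844), 958) = Add(Add(Pow(Add(324, 324), Rational(1, 2)), -3844), 958) = Add(Add(Pow(648, Rational(1, 2)), -3844), 958) = Add(Add(Mul(18, Pow(2, Rational(1, 2))), -3844), 958) = Add(Add(-3844, Mul(18, Pow(2, Rational(1, 2)))), 958) = Add(-2886, Mul(18, Pow(2, Rational(1, 2))))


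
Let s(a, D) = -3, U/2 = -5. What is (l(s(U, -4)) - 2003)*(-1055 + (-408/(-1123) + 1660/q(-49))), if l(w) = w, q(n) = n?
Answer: 120154732038/55027 ≈ 2.1836e+6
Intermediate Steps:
U = -10 (U = 2*(-5) = -10)
(l(s(U, -4)) - 2003)*(-1055 + (-408/(-1123) + 1660/q(-49))) = (-3 - 2003)*(-1055 + (-408/(-1123) + 1660/(-49))) = -2006*(-1055 + (-408*(-1/1123) + 1660*(-1/49))) = -2006*(-1055 + (408/1123 - 1660/49)) = -2006*(-1055 - 1844188/55027) = -2006*(-59897673/55027) = 120154732038/55027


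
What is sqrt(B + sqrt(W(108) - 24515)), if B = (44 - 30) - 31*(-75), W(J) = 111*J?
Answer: sqrt(2339 + I*sqrt(12527)) ≈ 48.377 + 1.1568*I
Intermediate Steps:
B = 2339 (B = 14 + 2325 = 2339)
sqrt(B + sqrt(W(108) - 24515)) = sqrt(2339 + sqrt(111*108 - 24515)) = sqrt(2339 + sqrt(11988 - 24515)) = sqrt(2339 + sqrt(-12527)) = sqrt(2339 + I*sqrt(12527))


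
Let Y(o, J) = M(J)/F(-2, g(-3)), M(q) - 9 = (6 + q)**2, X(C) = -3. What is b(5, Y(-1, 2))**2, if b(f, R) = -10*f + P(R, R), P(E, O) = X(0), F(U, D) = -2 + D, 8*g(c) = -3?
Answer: 2809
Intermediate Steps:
g(c) = -3/8 (g(c) = (1/8)*(-3) = -3/8)
M(q) = 9 + (6 + q)**2
P(E, O) = -3
Y(o, J) = -72/19 - 8*(6 + J)**2/19 (Y(o, J) = (9 + (6 + J)**2)/(-2 - 3/8) = (9 + (6 + J)**2)/(-19/8) = (9 + (6 + J)**2)*(-8/19) = -72/19 - 8*(6 + J)**2/19)
b(f, R) = -3 - 10*f (b(f, R) = -10*f - 3 = -3 - 10*f)
b(5, Y(-1, 2))**2 = (-3 - 10*5)**2 = (-3 - 50)**2 = (-53)**2 = 2809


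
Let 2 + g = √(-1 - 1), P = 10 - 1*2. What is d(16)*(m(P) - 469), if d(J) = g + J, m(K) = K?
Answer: -6454 - 461*I*√2 ≈ -6454.0 - 651.95*I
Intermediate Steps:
P = 8 (P = 10 - 2 = 8)
g = -2 + I*√2 (g = -2 + √(-1 - 1) = -2 + √(-2) = -2 + I*√2 ≈ -2.0 + 1.4142*I)
d(J) = -2 + J + I*√2 (d(J) = (-2 + I*√2) + J = -2 + J + I*√2)
d(16)*(m(P) - 469) = (-2 + 16 + I*√2)*(8 - 469) = (14 + I*√2)*(-461) = -6454 - 461*I*√2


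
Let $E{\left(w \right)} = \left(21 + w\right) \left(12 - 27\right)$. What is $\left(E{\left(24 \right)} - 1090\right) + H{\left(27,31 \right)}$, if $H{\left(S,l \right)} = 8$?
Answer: $-1757$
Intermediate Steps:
$E{\left(w \right)} = -315 - 15 w$ ($E{\left(w \right)} = \left(21 + w\right) \left(-15\right) = -315 - 15 w$)
$\left(E{\left(24 \right)} - 1090\right) + H{\left(27,31 \right)} = \left(\left(-315 - 360\right) - 1090\right) + 8 = \left(-675 - 1090\right) + 8 = -1765 + 8 = -1757$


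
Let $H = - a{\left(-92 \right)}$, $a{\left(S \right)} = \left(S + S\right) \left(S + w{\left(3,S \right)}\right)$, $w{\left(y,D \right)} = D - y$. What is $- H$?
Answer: $34408$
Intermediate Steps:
$a{\left(S \right)} = 2 S \left(-3 + 2 S\right)$ ($a{\left(S \right)} = \left(S + S\right) \left(S + \left(S - 3\right)\right) = 2 S \left(S + \left(S - 3\right)\right) = 2 S \left(S + \left(-3 + S\right)\right) = 2 S \left(-3 + 2 S\right)$)
$H = -34408$ ($H = - 2 \left(-92\right) \left(-3 + 2 \left(-92\right)\right) = - 2 \left(-92\right) \left(-3 - 184\right) = - 2 \left(-92\right) \left(-187\right) = \left(-1\right) 34408 = -34408$)
$- H = \left(-1\right) \left(-34408\right) = 34408$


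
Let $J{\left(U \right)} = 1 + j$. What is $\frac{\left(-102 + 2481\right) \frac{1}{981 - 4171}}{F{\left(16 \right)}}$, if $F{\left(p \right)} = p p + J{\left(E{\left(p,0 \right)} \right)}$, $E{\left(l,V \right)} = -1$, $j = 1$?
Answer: $- \frac{793}{274340} \approx -0.0028906$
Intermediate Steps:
$J{\left(U \right)} = 2$ ($J{\left(U \right)} = 1 + 1 = 2$)
$F{\left(p \right)} = 2 + p^{2}$ ($F{\left(p \right)} = p p + 2 = p^{2} + 2 = 2 + p^{2}$)
$\frac{\left(-102 + 2481\right) \frac{1}{981 - 4171}}{F{\left(16 \right)}} = \frac{\left(-102 + 2481\right) \frac{1}{981 - 4171}}{2 + 16^{2}} = \frac{2379 \frac{1}{-3190}}{2 + 256} = \frac{2379 \left(- \frac{1}{3190}\right)}{258} = \left(- \frac{2379}{3190}\right) \frac{1}{258} = - \frac{793}{274340}$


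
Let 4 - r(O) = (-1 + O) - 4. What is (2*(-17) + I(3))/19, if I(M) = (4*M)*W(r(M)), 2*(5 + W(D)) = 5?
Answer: -64/19 ≈ -3.3684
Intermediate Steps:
r(O) = 9 - O (r(O) = 4 - ((-1 + O) - 4) = 4 - (-5 + O) = 4 + (5 - O) = 9 - O)
W(D) = -5/2 (W(D) = -5 + (½)*5 = -5 + 5/2 = -5/2)
I(M) = -10*M (I(M) = (4*M)*(-5/2) = -10*M)
(2*(-17) + I(3))/19 = (2*(-17) - 10*3)/19 = (-34 - 30)*(1/19) = -64*1/19 = -64/19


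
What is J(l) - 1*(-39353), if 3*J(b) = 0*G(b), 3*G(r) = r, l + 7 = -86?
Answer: 39353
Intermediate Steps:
l = -93 (l = -7 - 86 = -93)
G(r) = r/3
J(b) = 0 (J(b) = (0*(b/3))/3 = (⅓)*0 = 0)
J(l) - 1*(-39353) = 0 - 1*(-39353) = 0 + 39353 = 39353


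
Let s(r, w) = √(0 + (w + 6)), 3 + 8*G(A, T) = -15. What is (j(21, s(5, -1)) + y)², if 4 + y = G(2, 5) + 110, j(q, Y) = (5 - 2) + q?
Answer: 261121/16 ≈ 16320.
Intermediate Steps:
G(A, T) = -9/4 (G(A, T) = -3/8 + (⅛)*(-15) = -3/8 - 15/8 = -9/4)
s(r, w) = √(6 + w) (s(r, w) = √(0 + (6 + w)) = √(6 + w))
j(q, Y) = 3 + q
y = 415/4 (y = -4 + (-9/4 + 110) = -4 + 431/4 = 415/4 ≈ 103.75)
(j(21, s(5, -1)) + y)² = ((3 + 21) + 415/4)² = (24 + 415/4)² = (511/4)² = 261121/16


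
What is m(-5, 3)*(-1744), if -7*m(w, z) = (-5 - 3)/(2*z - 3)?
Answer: -13952/21 ≈ -664.38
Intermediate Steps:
m(w, z) = 8/(7*(-3 + 2*z)) (m(w, z) = -(-5 - 3)/(7*(2*z - 3)) = -(-8)/(7*(-3 + 2*z)) = 8/(7*(-3 + 2*z)))
m(-5, 3)*(-1744) = (8/(7*(-3 + 2*3)))*(-1744) = (8/(7*(-3 + 6)))*(-1744) = ((8/7)/3)*(-1744) = ((8/7)*(⅓))*(-1744) = (8/21)*(-1744) = -13952/21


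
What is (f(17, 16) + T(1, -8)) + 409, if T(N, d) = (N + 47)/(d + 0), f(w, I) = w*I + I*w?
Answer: 947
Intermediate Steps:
f(w, I) = 2*I*w (f(w, I) = I*w + I*w = 2*I*w)
T(N, d) = (47 + N)/d
(f(17, 16) + T(1, -8)) + 409 = (2*16*17 + (47 + 1)/(-8)) + 409 = (544 - ⅛*48) + 409 = (544 - 6) + 409 = 538 + 409 = 947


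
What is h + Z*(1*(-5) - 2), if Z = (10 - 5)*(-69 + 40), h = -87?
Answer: 928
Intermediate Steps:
Z = -145 (Z = 5*(-29) = -145)
h + Z*(1*(-5) - 2) = -87 - 145*(1*(-5) - 2) = -87 - 145*(-5 - 2) = -87 - 145*(-7) = -87 + 1015 = 928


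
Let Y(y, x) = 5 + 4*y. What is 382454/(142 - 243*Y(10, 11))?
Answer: -382454/10793 ≈ -35.435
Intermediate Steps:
382454/(142 - 243*Y(10, 11)) = 382454/(142 - 243*(5 + 4*10)) = 382454/(142 - 243*(5 + 40)) = 382454/(142 - 243*45) = 382454/(142 - 10935) = 382454/(-10793) = 382454*(-1/10793) = -382454/10793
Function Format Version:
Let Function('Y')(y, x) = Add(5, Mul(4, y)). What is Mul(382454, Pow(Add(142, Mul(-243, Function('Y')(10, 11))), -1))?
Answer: Rational(-382454, 10793) ≈ -35.435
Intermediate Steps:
Mul(382454, Pow(Add(142, Mul(-243, Function('Y')(10, 11))), -1)) = Mul(382454, Pow(Add(142, Mul(-243, Add(5, Mul(4, 10)))), -1)) = Mul(382454, Pow(Add(142, Mul(-243, Add(5, 40))), -1)) = Mul(382454, Pow(Add(142, Mul(-243, 45)), -1)) = Mul(382454, Pow(Add(142, -10935), -1)) = Mul(382454, Pow(-10793, -1)) = Mul(382454, Rational(-1, 10793)) = Rational(-382454, 10793)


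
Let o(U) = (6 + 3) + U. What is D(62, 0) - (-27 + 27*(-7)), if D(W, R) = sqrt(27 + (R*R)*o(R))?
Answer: 216 + 3*sqrt(3) ≈ 221.20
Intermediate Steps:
o(U) = 9 + U
D(W, R) = sqrt(27 + R**2*(9 + R)) (D(W, R) = sqrt(27 + (R*R)*(9 + R)) = sqrt(27 + R**2*(9 + R)))
D(62, 0) - (-27 + 27*(-7)) = sqrt(27 + 0**2*(9 + 0)) - (-27 + 27*(-7)) = sqrt(27 + 0*9) - (-27 - 189) = sqrt(27 + 0) - 1*(-216) = sqrt(27) + 216 = 3*sqrt(3) + 216 = 216 + 3*sqrt(3)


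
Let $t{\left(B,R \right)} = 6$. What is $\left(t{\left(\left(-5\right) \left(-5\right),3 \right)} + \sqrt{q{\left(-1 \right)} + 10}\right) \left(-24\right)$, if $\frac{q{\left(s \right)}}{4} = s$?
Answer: $-144 - 24 \sqrt{6} \approx -202.79$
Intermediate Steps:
$q{\left(s \right)} = 4 s$
$\left(t{\left(\left(-5\right) \left(-5\right),3 \right)} + \sqrt{q{\left(-1 \right)} + 10}\right) \left(-24\right) = \left(6 + \sqrt{4 \left(-1\right) + 10}\right) \left(-24\right) = \left(6 + \sqrt{-4 + 10}\right) \left(-24\right) = \left(6 + \sqrt{6}\right) \left(-24\right) = -144 - 24 \sqrt{6}$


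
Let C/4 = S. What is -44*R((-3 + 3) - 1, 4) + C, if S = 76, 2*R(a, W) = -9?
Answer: 502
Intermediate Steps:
R(a, W) = -9/2 (R(a, W) = (½)*(-9) = -9/2)
C = 304 (C = 4*76 = 304)
-44*R((-3 + 3) - 1, 4) + C = -44*(-9/2) + 304 = 198 + 304 = 502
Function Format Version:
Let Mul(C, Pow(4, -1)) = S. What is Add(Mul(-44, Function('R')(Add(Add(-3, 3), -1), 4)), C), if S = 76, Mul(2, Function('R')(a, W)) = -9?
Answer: 502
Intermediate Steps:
Function('R')(a, W) = Rational(-9, 2) (Function('R')(a, W) = Mul(Rational(1, 2), -9) = Rational(-9, 2))
C = 304 (C = Mul(4, 76) = 304)
Add(Mul(-44, Function('R')(Add(Add(-3, 3), -1), 4)), C) = Add(Mul(-44, Rational(-9, 2)), 304) = Add(198, 304) = 502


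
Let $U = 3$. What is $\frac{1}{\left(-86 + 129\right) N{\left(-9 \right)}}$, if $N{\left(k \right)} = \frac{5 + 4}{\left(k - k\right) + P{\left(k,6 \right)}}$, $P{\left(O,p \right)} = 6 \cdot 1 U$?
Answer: $\frac{2}{43} \approx 0.046512$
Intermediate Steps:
$P{\left(O,p \right)} = 18$ ($P{\left(O,p \right)} = 6 \cdot 1 \cdot 3 = 6 \cdot 3 = 18$)
$N{\left(k \right)} = \frac{1}{2}$ ($N{\left(k \right)} = \frac{5 + 4}{\left(k - k\right) + 18} = \frac{9}{0 + 18} = \frac{9}{18} = 9 \cdot \frac{1}{18} = \frac{1}{2}$)
$\frac{1}{\left(-86 + 129\right) N{\left(-9 \right)}} = \frac{1}{\left(-86 + 129\right) \frac{1}{2}} = \frac{1}{43 \cdot \frac{1}{2}} = \frac{1}{\frac{43}{2}} = \frac{2}{43}$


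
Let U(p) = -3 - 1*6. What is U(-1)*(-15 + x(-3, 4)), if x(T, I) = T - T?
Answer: 135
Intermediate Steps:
x(T, I) = 0
U(p) = -9 (U(p) = -3 - 6 = -9)
U(-1)*(-15 + x(-3, 4)) = -9*(-15 + 0) = -9*(-15) = 135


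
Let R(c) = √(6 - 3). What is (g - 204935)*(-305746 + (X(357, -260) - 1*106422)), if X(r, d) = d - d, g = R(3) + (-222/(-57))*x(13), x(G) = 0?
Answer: 84467649080 - 412168*√3 ≈ 8.4467e+10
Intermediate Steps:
R(c) = √3
g = √3 (g = √3 - 222/(-57)*0 = √3 - 222*(-1/57)*0 = √3 + (74/19)*0 = √3 + 0 = √3 ≈ 1.7320)
X(r, d) = 0
(g - 204935)*(-305746 + (X(357, -260) - 1*106422)) = (√3 - 204935)*(-305746 + (0 - 1*106422)) = (-204935 + √3)*(-305746 + (0 - 106422)) = (-204935 + √3)*(-305746 - 106422) = (-204935 + √3)*(-412168) = 84467649080 - 412168*√3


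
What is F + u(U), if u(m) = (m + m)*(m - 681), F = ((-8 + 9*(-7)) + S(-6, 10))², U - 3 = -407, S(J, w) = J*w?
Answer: 893841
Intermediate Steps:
U = -404 (U = 3 - 407 = -404)
F = 17161 (F = ((-8 + 9*(-7)) - 6*10)² = ((-8 - 63) - 60)² = (-71 - 60)² = (-131)² = 17161)
u(m) = 2*m*(-681 + m) (u(m) = (2*m)*(-681 + m) = 2*m*(-681 + m))
F + u(U) = 17161 + 2*(-404)*(-681 - 404) = 17161 + 2*(-404)*(-1085) = 17161 + 876680 = 893841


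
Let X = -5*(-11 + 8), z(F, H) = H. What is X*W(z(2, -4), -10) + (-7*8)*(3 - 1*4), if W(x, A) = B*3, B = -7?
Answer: -259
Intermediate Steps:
X = 15 (X = -5*(-3) = 15)
W(x, A) = -21 (W(x, A) = -7*3 = -21)
X*W(z(2, -4), -10) + (-7*8)*(3 - 1*4) = 15*(-21) + (-7*8)*(3 - 1*4) = -315 - 56*(3 - 4) = -315 - 56*(-1) = -315 + 56 = -259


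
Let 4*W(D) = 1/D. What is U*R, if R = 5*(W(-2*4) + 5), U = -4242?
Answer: -1686195/16 ≈ -1.0539e+5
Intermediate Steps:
W(D) = 1/(4*D)
R = 795/32 (R = 5*(1/(4*((-2*4))) + 5) = 5*((¼)/(-8) + 5) = 5*((¼)*(-⅛) + 5) = 5*(-1/32 + 5) = 5*(159/32) = 795/32 ≈ 24.844)
U*R = -4242*795/32 = -1686195/16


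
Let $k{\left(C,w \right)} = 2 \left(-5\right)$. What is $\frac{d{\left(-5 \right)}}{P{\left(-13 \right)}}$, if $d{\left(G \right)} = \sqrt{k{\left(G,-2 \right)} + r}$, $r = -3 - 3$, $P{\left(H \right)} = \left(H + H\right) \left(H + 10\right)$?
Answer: $\frac{2 i}{39} \approx 0.051282 i$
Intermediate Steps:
$P{\left(H \right)} = 2 H \left(10 + H\right)$
$r = -6$ ($r = -3 - 3 = -6$)
$k{\left(C,w \right)} = -10$
$d{\left(G \right)} = 4 i$ ($d{\left(G \right)} = \sqrt{-10 - 6} = \sqrt{-16} = 4 i$)
$\frac{d{\left(-5 \right)}}{P{\left(-13 \right)}} = \frac{4 i}{2 \left(-13\right) \left(10 - 13\right)} = \frac{4 i}{2 \left(-13\right) \left(-3\right)} = \frac{4 i}{78} = 4 i \frac{1}{78} = \frac{2 i}{39}$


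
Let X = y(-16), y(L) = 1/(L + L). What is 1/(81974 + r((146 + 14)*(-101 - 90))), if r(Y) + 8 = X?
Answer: 32/2622911 ≈ 1.2200e-5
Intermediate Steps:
y(L) = 1/(2*L)
X = -1/32 (X = (½)/(-16) = (½)*(-1/16) = -1/32 ≈ -0.031250)
r(Y) = -257/32 (r(Y) = -8 - 1/32 = -257/32)
1/(81974 + r((146 + 14)*(-101 - 90))) = 1/(81974 - 257/32) = 1/(2622911/32) = 32/2622911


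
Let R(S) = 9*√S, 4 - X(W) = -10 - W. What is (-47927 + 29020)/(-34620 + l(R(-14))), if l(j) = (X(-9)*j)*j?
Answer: 18907/40290 ≈ 0.46927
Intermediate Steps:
X(W) = 14 + W (X(W) = 4 - (-10 - W) = 4 + (10 + W) = 14 + W)
l(j) = 5*j² (l(j) = ((14 - 9)*j)*j = (5*j)*j = 5*j²)
(-47927 + 29020)/(-34620 + l(R(-14))) = (-47927 + 29020)/(-34620 + 5*(9*√(-14))²) = -18907/(-34620 + 5*(9*(I*√14))²) = -18907/(-34620 + 5*(9*I*√14)²) = -18907/(-34620 + 5*(-1134)) = -18907/(-34620 - 5670) = -18907/(-40290) = -18907*(-1/40290) = 18907/40290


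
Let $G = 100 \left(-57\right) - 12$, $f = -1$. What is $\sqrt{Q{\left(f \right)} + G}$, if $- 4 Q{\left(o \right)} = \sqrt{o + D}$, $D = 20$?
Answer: $\frac{\sqrt{-22848 - \sqrt{19}}}{2} \approx 75.585 i$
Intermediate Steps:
$G = -5712$ ($G = -5700 - 12 = -5712$)
$Q{\left(o \right)} = - \frac{\sqrt{20 + o}}{4}$ ($Q{\left(o \right)} = - \frac{\sqrt{o + 20}}{4} = - \frac{\sqrt{20 + o}}{4}$)
$\sqrt{Q{\left(f \right)} + G} = \sqrt{- \frac{\sqrt{20 - 1}}{4} - 5712} = \sqrt{- \frac{\sqrt{19}}{4} - 5712} = \sqrt{-5712 - \frac{\sqrt{19}}{4}}$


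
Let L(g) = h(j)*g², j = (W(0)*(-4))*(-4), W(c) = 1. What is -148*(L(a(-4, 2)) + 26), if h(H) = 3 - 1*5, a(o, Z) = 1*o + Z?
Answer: -2664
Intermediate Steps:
j = 16 (j = (1*(-4))*(-4) = -4*(-4) = 16)
a(o, Z) = Z + o (a(o, Z) = o + Z = Z + o)
h(H) = -2 (h(H) = 3 - 5 = -2)
L(g) = -2*g²
-148*(L(a(-4, 2)) + 26) = -148*(-2*(2 - 4)² + 26) = -148*(-2*(-2)² + 26) = -148*(-2*4 + 26) = -148*(-8 + 26) = -148*18 = -2664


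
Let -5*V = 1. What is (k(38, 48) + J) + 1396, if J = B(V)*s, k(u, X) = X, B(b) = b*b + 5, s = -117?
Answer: 21358/25 ≈ 854.32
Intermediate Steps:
V = -1/5 (V = -1/5*1 = -1/5 ≈ -0.20000)
B(b) = 5 + b**2 (B(b) = b**2 + 5 = 5 + b**2)
J = -14742/25 (J = (5 + (-1/5)**2)*(-117) = (5 + 1/25)*(-117) = (126/25)*(-117) = -14742/25 ≈ -589.68)
(k(38, 48) + J) + 1396 = (48 - 14742/25) + 1396 = -13542/25 + 1396 = 21358/25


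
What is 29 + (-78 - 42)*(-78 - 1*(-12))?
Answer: 7949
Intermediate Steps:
29 + (-78 - 42)*(-78 - 1*(-12)) = 29 - 120*(-78 + 12) = 29 - 120*(-66) = 29 + 7920 = 7949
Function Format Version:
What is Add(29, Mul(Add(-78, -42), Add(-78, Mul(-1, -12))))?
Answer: 7949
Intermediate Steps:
Add(29, Mul(Add(-78, -42), Add(-78, Mul(-1, -12)))) = Add(29, Mul(-120, Add(-78, 12))) = Add(29, Mul(-120, -66)) = Add(29, 7920) = 7949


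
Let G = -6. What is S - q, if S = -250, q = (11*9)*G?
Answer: 344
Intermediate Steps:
q = -594 (q = (11*9)*(-6) = 99*(-6) = -594)
S - q = -250 - 1*(-594) = -250 + 594 = 344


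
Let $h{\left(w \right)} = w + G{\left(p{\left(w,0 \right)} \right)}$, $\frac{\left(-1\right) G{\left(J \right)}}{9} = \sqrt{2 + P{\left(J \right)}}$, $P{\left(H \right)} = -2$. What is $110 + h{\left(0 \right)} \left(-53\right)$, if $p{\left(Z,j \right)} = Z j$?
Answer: $110$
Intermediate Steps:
$G{\left(J \right)} = 0$ ($G{\left(J \right)} = - 9 \sqrt{2 - 2} = - 9 \sqrt{0} = \left(-9\right) 0 = 0$)
$h{\left(w \right)} = w$ ($h{\left(w \right)} = w + 0 = w$)
$110 + h{\left(0 \right)} \left(-53\right) = 110 + 0 \left(-53\right) = 110 + 0 = 110$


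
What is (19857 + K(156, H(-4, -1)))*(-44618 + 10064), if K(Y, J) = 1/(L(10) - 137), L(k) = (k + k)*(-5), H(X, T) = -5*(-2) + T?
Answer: -54204951944/79 ≈ -6.8614e+8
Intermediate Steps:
H(X, T) = 10 + T
L(k) = -10*k (L(k) = (2*k)*(-5) = -10*k)
K(Y, J) = -1/237 (K(Y, J) = 1/(-10*10 - 137) = 1/(-100 - 137) = 1/(-237) = -1/237)
(19857 + K(156, H(-4, -1)))*(-44618 + 10064) = (19857 - 1/237)*(-44618 + 10064) = (4706108/237)*(-34554) = -54204951944/79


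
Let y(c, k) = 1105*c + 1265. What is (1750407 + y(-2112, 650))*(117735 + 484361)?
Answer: -350472856448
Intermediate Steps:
y(c, k) = 1265 + 1105*c
(1750407 + y(-2112, 650))*(117735 + 484361) = (1750407 + (1265 + 1105*(-2112)))*(117735 + 484361) = (1750407 + (1265 - 2333760))*602096 = (1750407 - 2332495)*602096 = -582088*602096 = -350472856448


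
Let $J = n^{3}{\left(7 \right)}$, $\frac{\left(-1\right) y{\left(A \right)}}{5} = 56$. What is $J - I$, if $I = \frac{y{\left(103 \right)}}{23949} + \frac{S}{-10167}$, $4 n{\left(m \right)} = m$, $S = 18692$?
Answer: $\frac{37449662207}{5194442304} \approx 7.2096$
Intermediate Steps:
$n{\left(m \right)} = \frac{m}{4}$
$y{\left(A \right)} = -280$ ($y{\left(A \right)} = \left(-5\right) 56 = -280$)
$I = - \frac{150167156}{81163161}$ ($I = - \frac{280}{23949} + \frac{18692}{-10167} = \left(-280\right) \frac{1}{23949} + 18692 \left(- \frac{1}{10167}\right) = - \frac{280}{23949} - \frac{18692}{10167} = - \frac{150167156}{81163161} \approx -1.8502$)
$J = \frac{343}{64}$ ($J = \left(\frac{1}{4} \cdot 7\right)^{3} = \left(\frac{7}{4}\right)^{3} = \frac{343}{64} \approx 5.3594$)
$J - I = \frac{343}{64} - - \frac{150167156}{81163161} = \frac{343}{64} + \frac{150167156}{81163161} = \frac{37449662207}{5194442304}$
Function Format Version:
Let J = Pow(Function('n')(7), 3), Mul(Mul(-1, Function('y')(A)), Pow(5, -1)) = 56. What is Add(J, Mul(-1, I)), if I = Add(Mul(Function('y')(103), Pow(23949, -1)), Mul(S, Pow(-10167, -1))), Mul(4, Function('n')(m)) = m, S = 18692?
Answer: Rational(37449662207, 5194442304) ≈ 7.2096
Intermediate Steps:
Function('n')(m) = Mul(Rational(1, 4), m)
Function('y')(A) = -280 (Function('y')(A) = Mul(-5, 56) = -280)
I = Rational(-150167156, 81163161) (I = Add(Mul(-280, Pow(23949, -1)), Mul(18692, Pow(-10167, -1))) = Add(Mul(-280, Rational(1, 23949)), Mul(18692, Rational(-1, 10167))) = Add(Rational(-280, 23949), Rational(-18692, 10167)) = Rational(-150167156, 81163161) ≈ -1.8502)
J = Rational(343, 64) (J = Pow(Mul(Rational(1, 4), 7), 3) = Pow(Rational(7, 4), 3) = Rational(343, 64) ≈ 5.3594)
Add(J, Mul(-1, I)) = Add(Rational(343, 64), Mul(-1, Rational(-150167156, 81163161))) = Add(Rational(343, 64), Rational(150167156, 81163161)) = Rational(37449662207, 5194442304)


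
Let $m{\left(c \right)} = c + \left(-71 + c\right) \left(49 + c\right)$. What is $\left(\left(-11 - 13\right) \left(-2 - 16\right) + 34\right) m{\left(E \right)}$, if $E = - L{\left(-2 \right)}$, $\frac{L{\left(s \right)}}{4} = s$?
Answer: $-1669678$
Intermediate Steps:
$L{\left(s \right)} = 4 s$
$E = 8$ ($E = - 4 \left(-2\right) = \left(-1\right) \left(-8\right) = 8$)
$\left(\left(-11 - 13\right) \left(-2 - 16\right) + 34\right) m{\left(E \right)} = \left(\left(-11 - 13\right) \left(-2 - 16\right) + 34\right) \left(-3479 + 8^{2} - 168\right) = \left(\left(-24\right) \left(-18\right) + 34\right) \left(-3479 + 64 - 168\right) = \left(432 + 34\right) \left(-3583\right) = 466 \left(-3583\right) = -1669678$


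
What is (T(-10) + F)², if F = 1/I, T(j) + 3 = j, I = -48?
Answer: 390625/2304 ≈ 169.54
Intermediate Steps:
T(j) = -3 + j
F = -1/48 (F = 1/(-48) = -1/48 ≈ -0.020833)
(T(-10) + F)² = ((-3 - 10) - 1/48)² = (-13 - 1/48)² = (-625/48)² = 390625/2304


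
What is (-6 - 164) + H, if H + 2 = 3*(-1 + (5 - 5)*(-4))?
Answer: -175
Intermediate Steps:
H = -5 (H = -2 + 3*(-1 + (5 - 5)*(-4)) = -2 + 3*(-1 + 0*(-4)) = -2 + 3*(-1 + 0) = -2 + 3*(-1) = -2 - 3 = -5)
(-6 - 164) + H = (-6 - 164) - 5 = -170 - 5 = -175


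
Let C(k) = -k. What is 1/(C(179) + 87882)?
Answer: 1/87703 ≈ 1.1402e-5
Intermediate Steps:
1/(C(179) + 87882) = 1/(-1*179 + 87882) = 1/(-179 + 87882) = 1/87703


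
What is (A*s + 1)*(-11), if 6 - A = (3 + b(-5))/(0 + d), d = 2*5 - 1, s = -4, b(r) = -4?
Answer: 2321/9 ≈ 257.89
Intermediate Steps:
d = 9 (d = 10 - 1 = 9)
A = 55/9 (A = 6 - (3 - 4)/(0 + 9) = 6 - (-1)/9 = 6 - 1*(-⅑) = 6 + ⅑ = 55/9 ≈ 6.1111)
(A*s + 1)*(-11) = ((55/9)*(-4) + 1)*(-11) = (-220/9 + 1)*(-11) = -211/9*(-11) = 2321/9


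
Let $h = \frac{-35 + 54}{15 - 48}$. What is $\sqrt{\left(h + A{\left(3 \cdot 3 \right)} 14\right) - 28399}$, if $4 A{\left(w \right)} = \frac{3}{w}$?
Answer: $\frac{i \sqrt{13744830}}{22} \approx 168.52 i$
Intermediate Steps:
$h = - \frac{19}{33}$ ($h = \frac{19}{-33} = 19 \left(- \frac{1}{33}\right) = - \frac{19}{33} \approx -0.57576$)
$A{\left(w \right)} = \frac{3}{4 w}$ ($A{\left(w \right)} = \frac{3 \frac{1}{w}}{4} = \frac{3}{4 w}$)
$\sqrt{\left(h + A{\left(3 \cdot 3 \right)} 14\right) - 28399} = \sqrt{\left(- \frac{19}{33} + \frac{3}{4 \cdot 3 \cdot 3} \cdot 14\right) - 28399} = \sqrt{\left(- \frac{19}{33} + \frac{3}{4 \cdot 9} \cdot 14\right) - 28399} = \sqrt{\left(- \frac{19}{33} + \frac{3}{4} \cdot \frac{1}{9} \cdot 14\right) - 28399} = \sqrt{\left(- \frac{19}{33} + \frac{1}{12} \cdot 14\right) - 28399} = \sqrt{\left(- \frac{19}{33} + \frac{7}{6}\right) - 28399} = \sqrt{\frac{13}{22} - 28399} = \sqrt{- \frac{624765}{22}} = \frac{i \sqrt{13744830}}{22}$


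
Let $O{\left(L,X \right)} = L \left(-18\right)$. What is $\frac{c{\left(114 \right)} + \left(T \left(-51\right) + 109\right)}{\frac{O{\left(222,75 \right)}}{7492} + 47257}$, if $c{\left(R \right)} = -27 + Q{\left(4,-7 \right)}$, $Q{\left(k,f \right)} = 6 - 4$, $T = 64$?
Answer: $- \frac{2978070}{44255681} \approx -0.067292$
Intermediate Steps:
$Q{\left(k,f \right)} = 2$ ($Q{\left(k,f \right)} = 6 - 4 = 2$)
$c{\left(R \right)} = -25$ ($c{\left(R \right)} = -27 + 2 = -25$)
$O{\left(L,X \right)} = - 18 L$
$\frac{c{\left(114 \right)} + \left(T \left(-51\right) + 109\right)}{\frac{O{\left(222,75 \right)}}{7492} + 47257} = \frac{-25 + \left(64 \left(-51\right) + 109\right)}{\frac{\left(-18\right) 222}{7492} + 47257} = \frac{-25 + \left(-3264 + 109\right)}{\left(-3996\right) \frac{1}{7492} + 47257} = \frac{-25 - 3155}{- \frac{999}{1873} + 47257} = - \frac{3180}{\frac{88511362}{1873}} = \left(-3180\right) \frac{1873}{88511362} = - \frac{2978070}{44255681}$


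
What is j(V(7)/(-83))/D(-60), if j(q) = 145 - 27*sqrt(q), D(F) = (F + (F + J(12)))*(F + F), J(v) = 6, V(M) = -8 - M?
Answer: 29/2736 - 3*sqrt(1245)/126160 ≈ 0.0097604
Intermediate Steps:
D(F) = 2*F*(6 + 2*F) (D(F) = (F + (F + 6))*(F + F) = (F + (6 + F))*(2*F) = (6 + 2*F)*(2*F) = 2*F*(6 + 2*F))
j(q) = 145 - 27*sqrt(q)
j(V(7)/(-83))/D(-60) = (145 - 27*sqrt(15)*sqrt(-1/(-83)))/((4*(-60)*(3 - 60))) = (145 - 27*sqrt(1245)/83)/((4*(-60)*(-57))) = (145 - 27*sqrt(1245)/83)/13680 = (145 - 27*sqrt(1245)/83)*(1/13680) = 29/2736 - 3*sqrt(1245)/126160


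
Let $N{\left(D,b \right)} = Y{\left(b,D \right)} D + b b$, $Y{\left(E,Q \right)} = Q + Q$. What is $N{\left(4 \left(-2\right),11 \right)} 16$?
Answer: $3984$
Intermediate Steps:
$Y{\left(E,Q \right)} = 2 Q$
$N{\left(D,b \right)} = b^{2} + 2 D^{2}$ ($N{\left(D,b \right)} = 2 D D + b b = 2 D^{2} + b^{2} = b^{2} + 2 D^{2}$)
$N{\left(4 \left(-2\right),11 \right)} 16 = \left(11^{2} + 2 \left(4 \left(-2\right)\right)^{2}\right) 16 = \left(121 + 2 \left(-8\right)^{2}\right) 16 = \left(121 + 2 \cdot 64\right) 16 = \left(121 + 128\right) 16 = 249 \cdot 16 = 3984$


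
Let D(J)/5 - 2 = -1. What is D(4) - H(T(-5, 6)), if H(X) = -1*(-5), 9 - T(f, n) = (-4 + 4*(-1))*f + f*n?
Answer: 0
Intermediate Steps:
D(J) = 5 (D(J) = 10 + 5*(-1) = 10 - 5 = 5)
T(f, n) = 9 + 8*f - f*n (T(f, n) = 9 - ((-4 + 4*(-1))*f + f*n) = 9 - ((-4 - 4)*f + f*n) = 9 - (-8*f + f*n) = 9 + (8*f - f*n) = 9 + 8*f - f*n)
H(X) = 5
D(4) - H(T(-5, 6)) = 5 - 1*5 = 5 - 5 = 0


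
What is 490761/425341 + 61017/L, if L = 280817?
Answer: 163767063534/119442983597 ≈ 1.3711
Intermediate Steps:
490761/425341 + 61017/L = 490761/425341 + 61017/280817 = 163767063534/119442983597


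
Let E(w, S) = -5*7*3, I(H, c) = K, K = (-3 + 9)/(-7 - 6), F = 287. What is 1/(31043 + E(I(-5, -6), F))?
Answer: 1/30938 ≈ 3.2323e-5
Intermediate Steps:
K = -6/13 (K = 6/(-13) = 6*(-1/13) = -6/13 ≈ -0.46154)
I(H, c) = -6/13
E(w, S) = -105 (E(w, S) = -35*3 = -105)
1/(31043 + E(I(-5, -6), F)) = 1/(31043 - 105) = 1/30938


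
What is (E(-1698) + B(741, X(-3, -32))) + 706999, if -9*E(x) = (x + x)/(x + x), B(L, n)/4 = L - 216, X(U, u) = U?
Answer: 6381890/9 ≈ 7.0910e+5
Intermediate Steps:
B(L, n) = -864 + 4*L (B(L, n) = 4*(L - 216) = 4*(-216 + L) = -864 + 4*L)
E(x) = -⅑ (E(x) = -(x + x)/(9*(x + x)) = -2*x/(9*(2*x)) = -2*x*1/(2*x)/9 = -⅑*1 = -⅑)
(E(-1698) + B(741, X(-3, -32))) + 706999 = (-⅑ + (-864 + 4*741)) + 706999 = (-⅑ + (-864 + 2964)) + 706999 = (-⅑ + 2100) + 706999 = 18899/9 + 706999 = 6381890/9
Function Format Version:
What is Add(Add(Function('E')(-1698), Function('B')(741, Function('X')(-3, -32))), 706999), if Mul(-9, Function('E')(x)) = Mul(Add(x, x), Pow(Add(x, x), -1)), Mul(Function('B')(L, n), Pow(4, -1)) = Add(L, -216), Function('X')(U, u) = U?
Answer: Rational(6381890, 9) ≈ 7.0910e+5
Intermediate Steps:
Function('B')(L, n) = Add(-864, Mul(4, L)) (Function('B')(L, n) = Mul(4, Add(L, -216)) = Mul(4, Add(-216, L)) = Add(-864, Mul(4, L)))
Function('E')(x) = Rational(-1, 9) (Function('E')(x) = Mul(Rational(-1, 9), Mul(Add(x, x), Pow(Add(x, x), -1))) = Mul(Rational(-1, 9), Mul(Mul(2, x), Pow(Mul(2, x), -1))) = Mul(Rational(-1, 9), Mul(Mul(2, x), Mul(Rational(1, 2), Pow(x, -1)))) = Mul(Rational(-1, 9), 1) = Rational(-1, 9))
Add(Add(Function('E')(-1698), Function('B')(741, Function('X')(-3, -32))), 706999) = Add(Add(Rational(-1, 9), Add(-864, Mul(4, 741))), 706999) = Add(Add(Rational(-1, 9), Add(-864, 2964)), 706999) = Add(Add(Rational(-1, 9), 2100), 706999) = Add(Rational(18899, 9), 706999) = Rational(6381890, 9)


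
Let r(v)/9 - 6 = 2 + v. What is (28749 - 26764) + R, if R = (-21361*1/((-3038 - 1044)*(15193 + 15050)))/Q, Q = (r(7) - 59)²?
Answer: 1415420774304721/713058324576 ≈ 1985.0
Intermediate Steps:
r(v) = 72 + 9*v (r(v) = 54 + 9*(2 + v) = 54 + (18 + 9*v) = 72 + 9*v)
Q = 5776 (Q = ((72 + 9*7) - 59)² = ((72 + 63) - 59)² = (135 - 59)² = 76² = 5776)
R = 21361/713058324576 (R = -21361*1/((-3038 - 1044)*(15193 + 15050))/5776 = -21361/(30243*(-4082))*(1/5776) = -21361/(-123451926)*(1/5776) = -21361*(-1/123451926)*(1/5776) = (21361/123451926)*(1/5776) = 21361/713058324576 ≈ 2.9957e-8)
(28749 - 26764) + R = (28749 - 26764) + 21361/713058324576 = 1985 + 21361/713058324576 = 1415420774304721/713058324576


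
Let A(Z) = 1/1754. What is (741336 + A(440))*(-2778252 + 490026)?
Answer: -1487693960957985/877 ≈ -1.6963e+12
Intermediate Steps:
A(Z) = 1/1754
(741336 + A(440))*(-2778252 + 490026) = (741336 + 1/1754)*(-2778252 + 490026) = (1300303345/1754)*(-2288226) = -1487693960957985/877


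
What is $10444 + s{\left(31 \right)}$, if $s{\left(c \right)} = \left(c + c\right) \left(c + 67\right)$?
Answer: $16520$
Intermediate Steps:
$s{\left(c \right)} = 2 c \left(67 + c\right)$
$10444 + s{\left(31 \right)} = 10444 + 2 \cdot 31 \left(67 + 31\right) = 10444 + 2 \cdot 31 \cdot 98 = 10444 + 6076 = 16520$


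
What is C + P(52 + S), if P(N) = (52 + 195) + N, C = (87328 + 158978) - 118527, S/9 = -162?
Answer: 126620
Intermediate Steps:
S = -1458 (S = 9*(-162) = -1458)
C = 127779 (C = 246306 - 118527 = 127779)
P(N) = 247 + N
C + P(52 + S) = 127779 + (247 + (52 - 1458)) = 127779 + (247 - 1406) = 127779 - 1159 = 126620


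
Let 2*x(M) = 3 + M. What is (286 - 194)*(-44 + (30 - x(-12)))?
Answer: -874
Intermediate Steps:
x(M) = 3/2 + M/2 (x(M) = (3 + M)/2 = 3/2 + M/2)
(286 - 194)*(-44 + (30 - x(-12))) = (286 - 194)*(-44 + (30 - (3/2 + (½)*(-12)))) = 92*(-44 + (30 - (3/2 - 6))) = 92*(-44 + (30 - 1*(-9/2))) = 92*(-44 + (30 + 9/2)) = 92*(-44 + 69/2) = 92*(-19/2) = -874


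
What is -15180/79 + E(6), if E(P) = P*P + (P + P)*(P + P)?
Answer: -960/79 ≈ -12.152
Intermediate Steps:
E(P) = 5*P**2 (E(P) = P**2 + (2*P)*(2*P) = P**2 + 4*P**2 = 5*P**2)
-15180/79 + E(6) = -15180/79 + 5*6**2 = -15180/79 + 5*36 = -115*132/79 + 180 = -15180/79 + 180 = -960/79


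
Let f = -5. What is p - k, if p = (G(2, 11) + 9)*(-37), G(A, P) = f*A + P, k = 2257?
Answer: -2627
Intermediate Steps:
G(A, P) = P - 5*A (G(A, P) = -5*A + P = P - 5*A)
p = -370 (p = ((11 - 5*2) + 9)*(-37) = ((11 - 10) + 9)*(-37) = (1 + 9)*(-37) = 10*(-37) = -370)
p - k = -370 - 1*2257 = -370 - 2257 = -2627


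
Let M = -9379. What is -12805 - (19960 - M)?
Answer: -42144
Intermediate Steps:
-12805 - (19960 - M) = -12805 - (19960 - 1*(-9379)) = -12805 - (19960 + 9379) = -12805 - 1*29339 = -12805 - 29339 = -42144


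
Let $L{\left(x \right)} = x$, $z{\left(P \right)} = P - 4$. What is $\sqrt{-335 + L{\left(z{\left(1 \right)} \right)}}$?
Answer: $13 i \sqrt{2} \approx 18.385 i$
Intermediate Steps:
$z{\left(P \right)} = -4 + P$
$\sqrt{-335 + L{\left(z{\left(1 \right)} \right)}} = \sqrt{-335 + \left(-4 + 1\right)} = \sqrt{-335 - 3} = \sqrt{-338} = 13 i \sqrt{2}$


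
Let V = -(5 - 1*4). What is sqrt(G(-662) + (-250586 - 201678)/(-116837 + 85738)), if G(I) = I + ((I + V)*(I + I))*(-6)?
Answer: I*sqrt(5094469859834598)/31099 ≈ 2295.1*I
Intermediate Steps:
V = -1 (V = -(5 - 4) = -1*1 = -1)
G(I) = I - 12*I*(-1 + I) (G(I) = I + ((I - 1)*(I + I))*(-6) = I + ((-1 + I)*(2*I))*(-6) = I + (2*I*(-1 + I))*(-6) = I - 12*I*(-1 + I))
sqrt(G(-662) + (-250586 - 201678)/(-116837 + 85738)) = sqrt(-662*(13 - 12*(-662)) + (-250586 - 201678)/(-116837 + 85738)) = sqrt(-662*(13 + 7944) - 452264/(-31099)) = sqrt(-662*7957 - 452264*(-1/31099)) = sqrt(-5267534 + 452264/31099) = sqrt(-163814587602/31099) = I*sqrt(5094469859834598)/31099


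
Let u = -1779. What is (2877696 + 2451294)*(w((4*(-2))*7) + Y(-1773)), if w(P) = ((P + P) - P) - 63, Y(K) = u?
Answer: -10114423020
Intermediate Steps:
Y(K) = -1779
w(P) = -63 + P (w(P) = (2*P - P) - 63 = P - 63 = -63 + P)
(2877696 + 2451294)*(w((4*(-2))*7) + Y(-1773)) = (2877696 + 2451294)*((-63 + (4*(-2))*7) - 1779) = 5328990*((-63 - 8*7) - 1779) = 5328990*((-63 - 56) - 1779) = 5328990*(-119 - 1779) = 5328990*(-1898) = -10114423020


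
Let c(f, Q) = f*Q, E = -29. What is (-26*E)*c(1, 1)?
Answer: 754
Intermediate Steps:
c(f, Q) = Q*f
(-26*E)*c(1, 1) = (-26*(-29))*(1*1) = 754*1 = 754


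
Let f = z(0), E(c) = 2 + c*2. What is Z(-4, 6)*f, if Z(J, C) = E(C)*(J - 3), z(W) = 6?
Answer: -588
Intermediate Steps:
E(c) = 2 + 2*c
Z(J, C) = (-3 + J)*(2 + 2*C) (Z(J, C) = (2 + 2*C)*(J - 3) = (2 + 2*C)*(-3 + J) = (-3 + J)*(2 + 2*C))
f = 6
Z(-4, 6)*f = (2*(1 + 6)*(-3 - 4))*6 = (2*7*(-7))*6 = -98*6 = -588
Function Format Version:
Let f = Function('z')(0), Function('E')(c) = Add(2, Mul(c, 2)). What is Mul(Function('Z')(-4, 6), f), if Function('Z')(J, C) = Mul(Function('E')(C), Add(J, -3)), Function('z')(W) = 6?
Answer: -588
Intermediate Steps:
Function('E')(c) = Add(2, Mul(2, c))
Function('Z')(J, C) = Mul(Add(-3, J), Add(2, Mul(2, C))) (Function('Z')(J, C) = Mul(Add(2, Mul(2, C)), Add(J, -3)) = Mul(Add(2, Mul(2, C)), Add(-3, J)) = Mul(Add(-3, J), Add(2, Mul(2, C))))
f = 6
Mul(Function('Z')(-4, 6), f) = Mul(Mul(2, Add(1, 6), Add(-3, -4)), 6) = Mul(Mul(2, 7, -7), 6) = Mul(-98, 6) = -588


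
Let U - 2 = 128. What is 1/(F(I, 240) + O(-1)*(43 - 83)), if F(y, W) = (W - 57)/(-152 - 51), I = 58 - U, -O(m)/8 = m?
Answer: -203/65143 ≈ -0.0031162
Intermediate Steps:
U = 130 (U = 2 + 128 = 130)
O(m) = -8*m
I = -72 (I = 58 - 1*130 = 58 - 130 = -72)
F(y, W) = 57/203 - W/203 (F(y, W) = (-57 + W)/(-203) = (-57 + W)*(-1/203) = 57/203 - W/203)
1/(F(I, 240) + O(-1)*(43 - 83)) = 1/((57/203 - 1/203*240) + (-8*(-1))*(43 - 83)) = 1/((57/203 - 240/203) + 8*(-40)) = 1/(-183/203 - 320) = 1/(-65143/203) = -203/65143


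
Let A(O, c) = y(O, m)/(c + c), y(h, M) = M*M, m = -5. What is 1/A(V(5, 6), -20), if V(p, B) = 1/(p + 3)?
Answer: -8/5 ≈ -1.6000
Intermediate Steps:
y(h, M) = M**2
V(p, B) = 1/(3 + p)
A(O, c) = 25/(2*c) (A(O, c) = (-5)**2/(c + c) = 25/((2*c)) = 25*(1/(2*c)) = 25/(2*c))
1/A(V(5, 6), -20) = 1/((25/2)/(-20)) = 1/((25/2)*(-1/20)) = 1/(-5/8) = -8/5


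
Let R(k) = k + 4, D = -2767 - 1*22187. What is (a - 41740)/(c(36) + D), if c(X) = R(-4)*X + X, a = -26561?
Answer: 22767/8306 ≈ 2.7410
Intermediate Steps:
D = -24954 (D = -2767 - 22187 = -24954)
R(k) = 4 + k
c(X) = X (c(X) = (4 - 4)*X + X = 0*X + X = 0 + X = X)
(a - 41740)/(c(36) + D) = (-26561 - 41740)/(36 - 24954) = -68301/(-24918) = -68301*(-1/24918) = 22767/8306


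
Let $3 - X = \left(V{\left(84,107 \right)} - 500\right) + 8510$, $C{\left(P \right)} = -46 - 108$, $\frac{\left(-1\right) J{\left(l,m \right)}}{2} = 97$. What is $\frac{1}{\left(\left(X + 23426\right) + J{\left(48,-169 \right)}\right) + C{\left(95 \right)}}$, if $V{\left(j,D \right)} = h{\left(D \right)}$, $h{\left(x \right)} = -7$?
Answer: $\frac{1}{15078} \approx 6.6322 \cdot 10^{-5}$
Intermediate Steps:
$J{\left(l,m \right)} = -194$ ($J{\left(l,m \right)} = \left(-2\right) 97 = -194$)
$C{\left(P \right)} = -154$
$V{\left(j,D \right)} = -7$
$X = -8000$ ($X = 3 - \left(\left(-7 - 500\right) + 8510\right) = 3 - \left(-507 + 8510\right) = 3 - 8003 = -8000$)
$\frac{1}{\left(\left(X + 23426\right) + J{\left(48,-169 \right)}\right) + C{\left(95 \right)}} = \frac{1}{\left(\left(-8000 + 23426\right) - 194\right) - 154} = \frac{1}{\left(15426 - 194\right) - 154} = \frac{1}{15232 - 154} = \frac{1}{15078}$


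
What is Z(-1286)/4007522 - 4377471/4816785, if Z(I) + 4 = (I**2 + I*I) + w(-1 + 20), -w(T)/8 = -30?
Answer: -268285840647/3217228642795 ≈ -0.083390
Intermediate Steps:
w(T) = 240 (w(T) = -8*(-30) = 240)
Z(I) = 236 + 2*I**2 (Z(I) = -4 + ((I**2 + I*I) + 240) = -4 + ((I**2 + I**2) + 240) = -4 + (2*I**2 + 240) = -4 + (240 + 2*I**2) = 236 + 2*I**2)
Z(-1286)/4007522 - 4377471/4816785 = (236 + 2*(-1286)**2)/4007522 - 4377471/4816785 = (236 + 2*1653796)*(1/4007522) - 4377471*1/4816785 = (236 + 3307592)*(1/4007522) - 1459157/1605595 = 3307828*(1/4007522) - 1459157/1605595 = 1653914/2003761 - 1459157/1605595 = -268285840647/3217228642795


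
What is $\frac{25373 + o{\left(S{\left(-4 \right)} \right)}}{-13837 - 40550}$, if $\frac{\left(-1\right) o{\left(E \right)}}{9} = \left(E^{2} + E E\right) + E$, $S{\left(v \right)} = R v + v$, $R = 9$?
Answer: $\frac{3067}{54387} \approx 0.056392$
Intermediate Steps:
$S{\left(v \right)} = 10 v$ ($S{\left(v \right)} = 9 v + v = 10 v$)
$o{\left(E \right)} = - 18 E^{2} - 9 E$ ($o{\left(E \right)} = - 9 \left(\left(E^{2} + E E\right) + E\right) = - 9 \left(\left(E^{2} + E^{2}\right) + E\right) = - 9 \left(2 E^{2} + E\right) = - 9 \left(E + 2 E^{2}\right) = - 18 E^{2} - 9 E$)
$\frac{25373 + o{\left(S{\left(-4 \right)} \right)}}{-13837 - 40550} = \frac{25373 - 9 \cdot 10 \left(-4\right) \left(1 + 2 \cdot 10 \left(-4\right)\right)}{-13837 - 40550} = \frac{25373 - - 360 \left(1 + 2 \left(-40\right)\right)}{-54387} = \left(25373 - - 360 \left(1 - 80\right)\right) \left(- \frac{1}{54387}\right) = \left(25373 - \left(-360\right) \left(-79\right)\right) \left(- \frac{1}{54387}\right) = \left(25373 - 28440\right) \left(- \frac{1}{54387}\right) = \left(-3067\right) \left(- \frac{1}{54387}\right) = \frac{3067}{54387}$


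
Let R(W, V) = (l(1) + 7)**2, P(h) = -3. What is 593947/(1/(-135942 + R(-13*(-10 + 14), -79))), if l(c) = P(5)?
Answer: -80732839922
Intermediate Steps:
l(c) = -3
R(W, V) = 16 (R(W, V) = (-3 + 7)**2 = 4**2 = 16)
593947/(1/(-135942 + R(-13*(-10 + 14), -79))) = 593947/(1/(-135942 + 16)) = 593947/(1/(-135926)) = 593947/(-1/135926) = 593947*(-135926) = -80732839922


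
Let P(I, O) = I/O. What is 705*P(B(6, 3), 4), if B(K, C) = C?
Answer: 2115/4 ≈ 528.75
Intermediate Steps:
705*P(B(6, 3), 4) = 705*(3/4) = 705*(3*(¼)) = 705*(¾) = 2115/4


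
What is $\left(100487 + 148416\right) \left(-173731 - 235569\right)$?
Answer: $-101875997900$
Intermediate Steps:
$\left(100487 + 148416\right) \left(-173731 - 235569\right) = 248903 \left(-173731 - 235569\right) = 248903 \left(-409300\right) = -101875997900$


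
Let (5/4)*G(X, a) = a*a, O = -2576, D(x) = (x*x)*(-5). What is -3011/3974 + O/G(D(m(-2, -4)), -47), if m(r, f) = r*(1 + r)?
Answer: -19447579/8778566 ≈ -2.2153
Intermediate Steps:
D(x) = -5*x² (D(x) = x²*(-5) = -5*x²)
G(X, a) = 4*a²/5 (G(X, a) = 4*(a*a)/5 = 4*a²/5)
-3011/3974 + O/G(D(m(-2, -4)), -47) = -3011/3974 - 2576/((⅘)*(-47)²) = -3011*1/3974 - 2576/((⅘)*2209) = -3011/3974 - 2576/8836/5 = -3011/3974 - 2576*5/8836 = -3011/3974 - 3220/2209 = -19447579/8778566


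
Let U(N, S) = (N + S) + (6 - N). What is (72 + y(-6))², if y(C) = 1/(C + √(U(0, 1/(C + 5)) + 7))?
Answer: 61777/12 - 287*√3/24 ≈ 5127.4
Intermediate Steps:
U(N, S) = 6 + S
y(C) = 1/(C + √(13 + 1/(5 + C))) (y(C) = 1/(C + √((6 + 1/(C + 5)) + 7)) = 1/(C + √((6 + 1/(5 + C)) + 7)) = 1/(C + √(13 + 1/(5 + C))))
(72 + y(-6))² = (72 + 1/(-6 + √((66 + 13*(-6))/(5 - 6))))² = (72 + 1/(-6 + √((66 - 78)/(-1))))² = (72 + 1/(-6 + √(-1*(-12))))² = (72 + 1/(-6 + √12))² = (72 + 1/(-6 + 2*√3))²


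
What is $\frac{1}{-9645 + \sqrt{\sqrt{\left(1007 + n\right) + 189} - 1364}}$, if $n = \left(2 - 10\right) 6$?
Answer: $- \frac{1}{9645 - i \sqrt{1364 - 2 \sqrt{287}}} \approx -0.00010368 - 3.9204 \cdot 10^{-7} i$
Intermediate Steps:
$n = -48$ ($n = \left(-8\right) 6 = -48$)
$\frac{1}{-9645 + \sqrt{\sqrt{\left(1007 + n\right) + 189} - 1364}} = \frac{1}{-9645 + \sqrt{\sqrt{\left(1007 - 48\right) + 189} - 1364}} = \frac{1}{-9645 + \sqrt{\sqrt{959 + 189} - 1364}} = \frac{1}{-9645 + \sqrt{\sqrt{1148} - 1364}} = \frac{1}{-9645 + \sqrt{2 \sqrt{287} - 1364}} = \frac{1}{-9645 + \sqrt{-1364 + 2 \sqrt{287}}}$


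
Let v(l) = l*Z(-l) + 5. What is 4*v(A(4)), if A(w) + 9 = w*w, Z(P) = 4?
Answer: 132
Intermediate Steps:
A(w) = -9 + w² (A(w) = -9 + w*w = -9 + w²)
v(l) = 5 + 4*l (v(l) = l*4 + 5 = 4*l + 5 = 5 + 4*l)
4*v(A(4)) = 4*(5 + 4*(-9 + 4²)) = 4*(5 + 4*(-9 + 16)) = 4*(5 + 4*7) = 4*(5 + 28) = 4*33 = 132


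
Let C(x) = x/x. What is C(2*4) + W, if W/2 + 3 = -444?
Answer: -893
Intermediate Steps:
C(x) = 1
W = -894 (W = -6 + 2*(-444) = -6 - 888 = -894)
C(2*4) + W = 1 - 894 = -893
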